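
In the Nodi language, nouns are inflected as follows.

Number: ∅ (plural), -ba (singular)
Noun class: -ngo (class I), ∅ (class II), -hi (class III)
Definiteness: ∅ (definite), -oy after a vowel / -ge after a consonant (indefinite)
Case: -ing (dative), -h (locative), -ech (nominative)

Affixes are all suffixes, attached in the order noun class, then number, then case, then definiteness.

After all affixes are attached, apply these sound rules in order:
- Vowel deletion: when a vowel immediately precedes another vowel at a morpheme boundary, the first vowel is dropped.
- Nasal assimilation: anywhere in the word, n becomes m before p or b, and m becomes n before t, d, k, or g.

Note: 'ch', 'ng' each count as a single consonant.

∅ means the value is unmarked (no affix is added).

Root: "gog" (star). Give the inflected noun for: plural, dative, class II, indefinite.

noun class = class II: zero marking, form stays gog.
number = plural: zero marking, form stays gog.
Attach case dative -ing → goging.
Attach definiteness indefinite -ge (after consonant 'ng') → gogingge.
Vowel deletion: no change.
Nasal assimilation: no change.

gogingge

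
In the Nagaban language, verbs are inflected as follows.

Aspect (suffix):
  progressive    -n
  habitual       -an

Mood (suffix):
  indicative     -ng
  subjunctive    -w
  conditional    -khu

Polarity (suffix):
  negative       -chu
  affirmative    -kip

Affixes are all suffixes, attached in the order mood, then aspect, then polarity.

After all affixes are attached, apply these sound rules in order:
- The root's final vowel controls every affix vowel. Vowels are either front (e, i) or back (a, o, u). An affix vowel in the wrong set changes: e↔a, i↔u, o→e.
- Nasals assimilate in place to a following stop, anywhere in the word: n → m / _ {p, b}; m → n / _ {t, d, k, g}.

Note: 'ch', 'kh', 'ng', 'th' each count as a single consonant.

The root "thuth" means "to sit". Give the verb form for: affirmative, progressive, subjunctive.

thuthwnkup

Attach mood subjunctive -w → thuthw.
Attach aspect progressive -n → thuthwn.
Attach polarity affirmative -kip → thuthwnkip.
Apply vowel harmony: thuthwnkip → thuthwnkup.
Nasal assimilation: no change.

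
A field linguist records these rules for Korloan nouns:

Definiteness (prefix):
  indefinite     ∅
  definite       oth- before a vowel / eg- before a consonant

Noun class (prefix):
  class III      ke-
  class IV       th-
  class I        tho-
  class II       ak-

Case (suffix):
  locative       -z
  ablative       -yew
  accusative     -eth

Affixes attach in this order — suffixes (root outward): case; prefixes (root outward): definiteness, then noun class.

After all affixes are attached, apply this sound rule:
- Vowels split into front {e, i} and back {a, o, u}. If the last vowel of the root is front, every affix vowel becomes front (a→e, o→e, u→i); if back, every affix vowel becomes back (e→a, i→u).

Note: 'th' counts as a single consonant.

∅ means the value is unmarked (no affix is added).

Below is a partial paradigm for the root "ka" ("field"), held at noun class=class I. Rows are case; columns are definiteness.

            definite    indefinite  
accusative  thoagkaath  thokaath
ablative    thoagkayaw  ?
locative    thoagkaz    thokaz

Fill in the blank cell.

thokayaw

definiteness = indefinite: zero marking, form stays ka.
Attach case ablative -yew → kayew.
Attach noun class class I tho- → thokayew.
Apply vowel harmony: thokayew → thokayaw.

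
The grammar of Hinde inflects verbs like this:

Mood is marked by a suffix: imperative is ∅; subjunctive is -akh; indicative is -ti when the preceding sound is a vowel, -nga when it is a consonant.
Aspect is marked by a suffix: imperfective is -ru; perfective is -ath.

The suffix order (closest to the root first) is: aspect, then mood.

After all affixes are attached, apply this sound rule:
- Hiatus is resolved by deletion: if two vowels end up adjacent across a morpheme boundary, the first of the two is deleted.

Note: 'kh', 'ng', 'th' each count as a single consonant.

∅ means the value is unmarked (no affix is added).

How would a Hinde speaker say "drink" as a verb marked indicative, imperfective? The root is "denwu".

Attach aspect imperfective -ru → denwuru.
Attach mood indicative -ti (after vowel 'u') → denwuruti.
Vowel deletion: no change.

denwuruti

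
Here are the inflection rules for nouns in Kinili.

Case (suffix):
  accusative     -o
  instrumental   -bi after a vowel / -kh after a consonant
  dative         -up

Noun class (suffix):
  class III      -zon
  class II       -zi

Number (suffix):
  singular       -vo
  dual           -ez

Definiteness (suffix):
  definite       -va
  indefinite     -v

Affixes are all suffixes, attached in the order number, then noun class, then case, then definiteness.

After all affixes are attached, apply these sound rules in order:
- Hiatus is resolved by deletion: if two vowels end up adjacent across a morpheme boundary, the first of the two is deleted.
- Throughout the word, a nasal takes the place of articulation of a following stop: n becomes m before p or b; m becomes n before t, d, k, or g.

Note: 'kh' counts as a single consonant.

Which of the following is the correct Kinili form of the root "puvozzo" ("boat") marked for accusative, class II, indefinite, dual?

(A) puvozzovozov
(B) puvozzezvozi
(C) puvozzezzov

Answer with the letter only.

C

Attach number dual -ez → puvozzoez.
Attach noun class class II -zi → puvozzoezzi.
Attach case accusative -o → puvozzoezzio.
Attach definiteness indefinite -v → puvozzoezziov.
Apply vowel deletion: puvozzoezziov → puvozzezzov.
Nasal assimilation: no change.
So the correct form is puvozzezzov, option (C).
(A) puvozzovozov is wrong: it uses singular instead of dual for number.
(B) puvozzezvozi is wrong: it has the affixes in the wrong order.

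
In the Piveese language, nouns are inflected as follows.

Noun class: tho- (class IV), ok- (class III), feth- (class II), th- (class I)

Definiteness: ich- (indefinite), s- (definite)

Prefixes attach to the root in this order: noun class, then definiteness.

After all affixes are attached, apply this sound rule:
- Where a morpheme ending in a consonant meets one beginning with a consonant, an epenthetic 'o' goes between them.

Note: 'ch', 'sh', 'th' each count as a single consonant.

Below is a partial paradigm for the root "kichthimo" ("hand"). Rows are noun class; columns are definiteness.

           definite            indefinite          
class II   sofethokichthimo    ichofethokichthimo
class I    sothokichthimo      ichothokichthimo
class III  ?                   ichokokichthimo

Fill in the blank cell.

Attach noun class class III ok- → okkichthimo.
Attach definiteness definite s- → sokkichthimo.
Apply epenthesis: sokkichthimo → sokokichthimo.

sokokichthimo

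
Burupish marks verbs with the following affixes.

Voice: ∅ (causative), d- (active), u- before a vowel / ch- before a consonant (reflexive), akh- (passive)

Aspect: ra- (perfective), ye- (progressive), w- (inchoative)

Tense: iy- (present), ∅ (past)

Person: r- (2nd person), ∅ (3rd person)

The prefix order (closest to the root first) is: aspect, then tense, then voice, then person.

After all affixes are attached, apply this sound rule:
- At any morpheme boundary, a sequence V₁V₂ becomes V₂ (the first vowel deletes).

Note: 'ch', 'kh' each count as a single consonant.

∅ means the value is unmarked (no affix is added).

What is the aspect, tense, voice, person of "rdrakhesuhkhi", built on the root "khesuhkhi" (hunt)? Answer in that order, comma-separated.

perfective, past, active, 2nd person

Segment: r-d-ra-khesuhkhi.
aspect: ra- → perfective.
tense: ∅ → past.
voice: d- → active.
person: r- → 2nd person.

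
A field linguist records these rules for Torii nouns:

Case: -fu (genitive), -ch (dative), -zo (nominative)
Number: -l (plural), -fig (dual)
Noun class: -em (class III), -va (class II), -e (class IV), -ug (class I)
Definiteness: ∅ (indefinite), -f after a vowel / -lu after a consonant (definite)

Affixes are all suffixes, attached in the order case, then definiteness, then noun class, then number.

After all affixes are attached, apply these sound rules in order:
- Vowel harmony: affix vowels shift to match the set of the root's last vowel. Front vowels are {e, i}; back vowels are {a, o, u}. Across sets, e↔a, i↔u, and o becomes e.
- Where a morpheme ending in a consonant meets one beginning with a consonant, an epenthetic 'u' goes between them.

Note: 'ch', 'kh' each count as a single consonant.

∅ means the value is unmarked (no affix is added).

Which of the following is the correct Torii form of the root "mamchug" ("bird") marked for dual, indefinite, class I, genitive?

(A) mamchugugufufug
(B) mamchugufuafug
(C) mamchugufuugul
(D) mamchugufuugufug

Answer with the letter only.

Attach case genitive -fu → mamchugfu.
definiteness = indefinite: zero marking, form stays mamchugfu.
Attach noun class class I -ug → mamchugfuug.
Attach number dual -fig → mamchugfuugfig.
Apply vowel harmony: mamchugfuugfig → mamchugfuugfug.
Apply epenthesis: mamchugfuugfug → mamchugufuugufug.
So the correct form is mamchugufuugufug, option (D).
(B) mamchugufuafug is wrong: it uses class IV instead of class I for noun class.
(C) mamchugufuugul is wrong: it uses plural instead of dual for number.
(A) mamchugugufufug is wrong: it has the affixes in the wrong order.

D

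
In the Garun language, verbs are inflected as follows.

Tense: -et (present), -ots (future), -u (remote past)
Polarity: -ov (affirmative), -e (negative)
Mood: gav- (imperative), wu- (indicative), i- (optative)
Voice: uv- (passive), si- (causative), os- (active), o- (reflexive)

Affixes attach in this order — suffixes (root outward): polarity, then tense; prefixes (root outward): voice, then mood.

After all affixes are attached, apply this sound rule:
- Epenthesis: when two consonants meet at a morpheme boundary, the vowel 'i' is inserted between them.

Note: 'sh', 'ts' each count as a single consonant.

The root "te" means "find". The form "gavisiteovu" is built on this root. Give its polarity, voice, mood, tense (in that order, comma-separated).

Segment: gav-si-te-ov-u.
polarity: -ov → affirmative.
voice: si- → causative.
mood: gav- → imperative.
tense: -u → remote past.

affirmative, causative, imperative, remote past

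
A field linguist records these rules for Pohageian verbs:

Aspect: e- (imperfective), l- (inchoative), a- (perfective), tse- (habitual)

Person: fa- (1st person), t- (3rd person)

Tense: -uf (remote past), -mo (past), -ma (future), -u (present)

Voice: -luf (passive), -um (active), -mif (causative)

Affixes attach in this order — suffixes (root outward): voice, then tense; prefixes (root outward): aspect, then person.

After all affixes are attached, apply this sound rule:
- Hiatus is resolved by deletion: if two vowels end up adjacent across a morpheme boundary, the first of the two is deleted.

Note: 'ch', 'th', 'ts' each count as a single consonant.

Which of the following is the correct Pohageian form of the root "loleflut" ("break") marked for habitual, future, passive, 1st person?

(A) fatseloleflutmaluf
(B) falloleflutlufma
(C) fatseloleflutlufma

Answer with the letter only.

C

Attach aspect habitual tse- → tseloleflut.
Attach voice passive -luf → tseloleflutluf.
Attach tense future -ma → tseloleflutlufma.
Attach person 1st person fa- → fatseloleflutlufma.
Vowel deletion: no change.
So the correct form is fatseloleflutlufma, option (C).
(A) fatseloleflutmaluf is wrong: it has the affixes in the wrong order.
(B) falloleflutlufma is wrong: it uses inchoative instead of habitual for aspect.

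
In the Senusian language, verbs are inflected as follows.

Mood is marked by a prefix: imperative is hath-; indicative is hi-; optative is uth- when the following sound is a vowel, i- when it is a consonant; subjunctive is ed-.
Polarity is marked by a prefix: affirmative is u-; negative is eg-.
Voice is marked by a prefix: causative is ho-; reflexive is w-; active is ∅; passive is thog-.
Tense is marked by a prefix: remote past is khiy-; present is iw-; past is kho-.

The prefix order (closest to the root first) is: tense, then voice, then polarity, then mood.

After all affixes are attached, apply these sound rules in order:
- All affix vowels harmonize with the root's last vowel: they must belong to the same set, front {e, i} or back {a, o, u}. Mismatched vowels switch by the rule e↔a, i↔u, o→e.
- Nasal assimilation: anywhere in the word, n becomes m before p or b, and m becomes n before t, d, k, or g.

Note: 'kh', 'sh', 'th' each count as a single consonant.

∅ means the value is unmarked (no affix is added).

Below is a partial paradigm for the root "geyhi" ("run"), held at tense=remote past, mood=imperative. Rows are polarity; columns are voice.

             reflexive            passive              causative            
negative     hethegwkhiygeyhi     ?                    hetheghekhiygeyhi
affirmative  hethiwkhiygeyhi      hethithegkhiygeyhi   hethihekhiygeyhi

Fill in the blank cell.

hethegthegkhiygeyhi

Attach tense remote past khiy- → khiygeyhi.
Attach voice passive thog- → thogkhiygeyhi.
Attach polarity negative eg- → egthogkhiygeyhi.
Attach mood imperative hath- → hathegthogkhiygeyhi.
Apply vowel harmony: hathegthogkhiygeyhi → hethegthegkhiygeyhi.
Nasal assimilation: no change.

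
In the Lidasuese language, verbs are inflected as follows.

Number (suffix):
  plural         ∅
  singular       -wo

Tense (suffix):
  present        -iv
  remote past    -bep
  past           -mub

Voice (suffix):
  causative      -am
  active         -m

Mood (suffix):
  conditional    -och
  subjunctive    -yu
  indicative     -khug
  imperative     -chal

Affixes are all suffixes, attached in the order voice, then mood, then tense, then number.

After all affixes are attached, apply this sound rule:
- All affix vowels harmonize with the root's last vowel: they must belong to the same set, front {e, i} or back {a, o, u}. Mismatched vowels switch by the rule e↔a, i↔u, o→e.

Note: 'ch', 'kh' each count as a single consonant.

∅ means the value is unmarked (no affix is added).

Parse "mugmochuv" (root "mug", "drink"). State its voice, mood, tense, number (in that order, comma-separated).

Segment: mug-m-och-iv.
voice: -m → active.
mood: -och → conditional.
tense: -iv → present.
number: ∅ → plural.

active, conditional, present, plural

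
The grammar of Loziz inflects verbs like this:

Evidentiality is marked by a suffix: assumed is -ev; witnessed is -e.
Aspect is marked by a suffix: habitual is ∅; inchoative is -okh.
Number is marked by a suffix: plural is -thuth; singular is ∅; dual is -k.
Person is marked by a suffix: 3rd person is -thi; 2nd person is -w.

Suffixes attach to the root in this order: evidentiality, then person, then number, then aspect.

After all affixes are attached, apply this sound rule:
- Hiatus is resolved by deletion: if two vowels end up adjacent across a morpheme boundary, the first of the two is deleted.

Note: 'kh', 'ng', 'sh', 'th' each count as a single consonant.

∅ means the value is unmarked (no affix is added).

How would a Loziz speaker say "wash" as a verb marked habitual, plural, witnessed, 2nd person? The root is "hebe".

hebewthuth

Attach evidentiality witnessed -e → hebee.
Attach person 2nd person -w → hebeew.
Attach number plural -thuth → hebeewthuth.
aspect = habitual: zero marking, form stays hebeewthuth.
Apply vowel deletion: hebeewthuth → hebewthuth.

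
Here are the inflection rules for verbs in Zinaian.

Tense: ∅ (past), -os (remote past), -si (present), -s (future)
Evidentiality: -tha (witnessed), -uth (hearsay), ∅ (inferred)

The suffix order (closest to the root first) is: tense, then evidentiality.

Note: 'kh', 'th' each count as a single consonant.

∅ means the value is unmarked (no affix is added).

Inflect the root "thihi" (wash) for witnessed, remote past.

thihiostha

Attach tense remote past -os → thihios.
Attach evidentiality witnessed -tha → thihiostha.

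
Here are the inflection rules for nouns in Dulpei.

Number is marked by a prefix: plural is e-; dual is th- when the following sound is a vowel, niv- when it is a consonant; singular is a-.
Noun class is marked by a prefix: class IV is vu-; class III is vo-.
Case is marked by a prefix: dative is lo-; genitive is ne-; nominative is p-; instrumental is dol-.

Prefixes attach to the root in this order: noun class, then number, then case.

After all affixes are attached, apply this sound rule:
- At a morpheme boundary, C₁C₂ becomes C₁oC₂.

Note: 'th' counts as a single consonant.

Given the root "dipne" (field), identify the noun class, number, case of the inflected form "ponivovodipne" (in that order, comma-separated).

class III, dual, nominative

Segment: p-niv-vo-dipne.
noun class: vo- → class III.
number: th/niv- → dual.
case: p- → nominative.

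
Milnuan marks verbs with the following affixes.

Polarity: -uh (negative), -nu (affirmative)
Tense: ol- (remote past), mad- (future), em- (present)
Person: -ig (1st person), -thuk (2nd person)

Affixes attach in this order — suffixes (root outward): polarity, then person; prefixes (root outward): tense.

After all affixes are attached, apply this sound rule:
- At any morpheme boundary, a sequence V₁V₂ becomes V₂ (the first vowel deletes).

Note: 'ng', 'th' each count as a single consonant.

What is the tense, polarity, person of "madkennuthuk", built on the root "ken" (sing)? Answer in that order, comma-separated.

future, affirmative, 2nd person

Segment: mad-ken-nu-thuk.
tense: mad- → future.
polarity: -nu → affirmative.
person: -thuk → 2nd person.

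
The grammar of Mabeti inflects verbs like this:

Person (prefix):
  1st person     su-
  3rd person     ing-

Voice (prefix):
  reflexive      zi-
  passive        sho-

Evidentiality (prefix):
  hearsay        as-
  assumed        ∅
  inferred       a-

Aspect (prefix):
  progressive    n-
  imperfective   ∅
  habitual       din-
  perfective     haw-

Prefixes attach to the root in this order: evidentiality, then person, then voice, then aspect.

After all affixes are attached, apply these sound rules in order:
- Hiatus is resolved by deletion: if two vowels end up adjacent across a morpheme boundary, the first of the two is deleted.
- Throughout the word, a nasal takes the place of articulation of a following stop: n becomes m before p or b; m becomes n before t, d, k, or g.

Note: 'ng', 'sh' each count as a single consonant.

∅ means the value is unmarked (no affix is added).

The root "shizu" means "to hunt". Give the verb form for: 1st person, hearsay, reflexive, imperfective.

Attach evidentiality hearsay as- → asshizu.
Attach person 1st person su- → suasshizu.
Attach voice reflexive zi- → zisuasshizu.
aspect = imperfective: zero marking, form stays zisuasshizu.
Apply vowel deletion: zisuasshizu → zisasshizu.
Nasal assimilation: no change.

zisasshizu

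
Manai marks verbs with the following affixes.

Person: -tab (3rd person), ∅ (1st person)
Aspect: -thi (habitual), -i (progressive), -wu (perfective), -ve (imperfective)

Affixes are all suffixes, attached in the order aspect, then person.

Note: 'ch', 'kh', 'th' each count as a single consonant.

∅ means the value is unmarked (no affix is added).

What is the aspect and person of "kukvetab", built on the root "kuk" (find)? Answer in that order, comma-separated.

imperfective, 3rd person

Segment: kuk-ve-tab.
aspect: -ve → imperfective.
person: -tab → 3rd person.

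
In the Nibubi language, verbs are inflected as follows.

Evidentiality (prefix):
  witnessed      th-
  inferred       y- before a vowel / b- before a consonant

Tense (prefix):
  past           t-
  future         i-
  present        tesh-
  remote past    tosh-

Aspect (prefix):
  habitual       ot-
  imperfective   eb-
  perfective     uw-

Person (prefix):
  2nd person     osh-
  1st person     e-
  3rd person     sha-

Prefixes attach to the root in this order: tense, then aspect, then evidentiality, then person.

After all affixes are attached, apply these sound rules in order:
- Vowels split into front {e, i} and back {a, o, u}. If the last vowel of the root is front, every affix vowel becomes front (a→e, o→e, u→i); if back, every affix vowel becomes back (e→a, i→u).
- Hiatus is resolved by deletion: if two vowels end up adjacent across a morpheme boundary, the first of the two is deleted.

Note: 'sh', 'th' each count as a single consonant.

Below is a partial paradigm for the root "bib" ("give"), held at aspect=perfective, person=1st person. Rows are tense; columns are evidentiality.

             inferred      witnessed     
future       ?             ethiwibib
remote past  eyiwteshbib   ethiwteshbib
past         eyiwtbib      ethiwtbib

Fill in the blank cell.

eyiwibib

Attach tense future i- → ibib.
Attach aspect perfective uw- → uwibib.
Attach evidentiality inferred y- (before vowel 'u') → yuwibib.
Attach person 1st person e- → eyuwibib.
Apply vowel harmony: eyuwibib → eyiwibib.
Vowel deletion: no change.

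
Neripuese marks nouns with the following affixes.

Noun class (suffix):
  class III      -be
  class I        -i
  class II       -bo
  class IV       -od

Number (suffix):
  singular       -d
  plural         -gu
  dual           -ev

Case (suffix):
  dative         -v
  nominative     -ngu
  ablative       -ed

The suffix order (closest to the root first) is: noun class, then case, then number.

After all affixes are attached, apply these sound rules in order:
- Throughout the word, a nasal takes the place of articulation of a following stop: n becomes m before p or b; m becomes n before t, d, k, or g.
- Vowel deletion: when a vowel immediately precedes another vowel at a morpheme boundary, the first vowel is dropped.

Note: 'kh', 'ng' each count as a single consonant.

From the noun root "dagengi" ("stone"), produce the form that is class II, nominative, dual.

dagengibongev

Attach noun class class II -bo → dagengibo.
Attach case nominative -ngu → dagengibongu.
Attach number dual -ev → dagengibonguev.
Nasal assimilation: no change.
Apply vowel deletion: dagengibonguev → dagengibongev.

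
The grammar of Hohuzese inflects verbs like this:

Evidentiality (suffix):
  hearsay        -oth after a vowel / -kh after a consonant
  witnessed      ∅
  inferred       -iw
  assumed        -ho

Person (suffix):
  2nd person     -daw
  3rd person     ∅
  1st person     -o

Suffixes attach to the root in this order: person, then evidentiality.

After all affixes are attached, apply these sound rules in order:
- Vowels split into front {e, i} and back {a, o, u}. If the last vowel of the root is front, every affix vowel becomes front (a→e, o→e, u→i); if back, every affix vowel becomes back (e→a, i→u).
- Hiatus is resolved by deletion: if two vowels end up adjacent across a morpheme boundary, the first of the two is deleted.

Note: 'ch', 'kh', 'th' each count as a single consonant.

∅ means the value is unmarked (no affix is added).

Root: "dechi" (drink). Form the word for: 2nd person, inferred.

Attach person 2nd person -daw → dechidaw.
Attach evidentiality inferred -iw → dechidawiw.
Apply vowel harmony: dechidawiw → dechidewiw.
Vowel deletion: no change.

dechidewiw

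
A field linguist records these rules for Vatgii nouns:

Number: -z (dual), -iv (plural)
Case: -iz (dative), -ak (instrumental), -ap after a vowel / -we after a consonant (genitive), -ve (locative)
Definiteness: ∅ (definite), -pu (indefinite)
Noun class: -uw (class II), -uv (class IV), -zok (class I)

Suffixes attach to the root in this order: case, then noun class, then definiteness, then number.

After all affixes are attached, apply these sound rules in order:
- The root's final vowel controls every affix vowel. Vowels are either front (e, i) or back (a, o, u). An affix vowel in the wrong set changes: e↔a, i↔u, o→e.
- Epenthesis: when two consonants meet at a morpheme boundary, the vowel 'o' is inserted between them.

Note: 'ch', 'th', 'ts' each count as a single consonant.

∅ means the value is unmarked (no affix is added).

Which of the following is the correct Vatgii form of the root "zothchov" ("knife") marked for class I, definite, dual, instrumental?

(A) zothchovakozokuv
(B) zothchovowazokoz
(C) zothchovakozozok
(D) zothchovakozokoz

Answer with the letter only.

Attach case instrumental -ak → zothchovak.
Attach noun class class I -zok → zothchovakzok.
definiteness = definite: zero marking, form stays zothchovakzok.
Attach number dual -z → zothchovakzokz.
Vowel harmony: no change.
Apply epenthesis: zothchovakzokz → zothchovakozokoz.
So the correct form is zothchovakozokoz, option (D).
(B) zothchovowazokoz is wrong: it uses genitive instead of instrumental for case.
(A) zothchovakozokuv is wrong: it uses plural instead of dual for number.
(C) zothchovakozozok is wrong: it has the affixes in the wrong order.

D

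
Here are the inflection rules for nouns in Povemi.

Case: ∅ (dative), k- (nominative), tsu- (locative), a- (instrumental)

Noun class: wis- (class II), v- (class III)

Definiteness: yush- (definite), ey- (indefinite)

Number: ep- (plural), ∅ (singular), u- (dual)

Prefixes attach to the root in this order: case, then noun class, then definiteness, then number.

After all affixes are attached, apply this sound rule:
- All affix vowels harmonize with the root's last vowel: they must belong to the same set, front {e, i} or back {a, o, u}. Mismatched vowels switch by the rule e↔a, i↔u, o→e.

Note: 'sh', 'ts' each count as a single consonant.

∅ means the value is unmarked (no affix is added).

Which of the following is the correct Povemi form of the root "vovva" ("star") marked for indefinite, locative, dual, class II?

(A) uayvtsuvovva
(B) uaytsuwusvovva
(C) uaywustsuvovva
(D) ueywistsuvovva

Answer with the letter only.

C

Attach case locative tsu- → tsuvovva.
Attach noun class class II wis- → wistsuvovva.
Attach definiteness indefinite ey- → eywistsuvovva.
Attach number dual u- → ueywistsuvovva.
Apply vowel harmony: ueywistsuvovva → uaywustsuvovva.
So the correct form is uaywustsuvovva, option (C).
(D) ueywistsuvovva is wrong: it fails to apply the sound rule(s).
(A) uayvtsuvovva is wrong: it uses class III instead of class II for noun class.
(B) uaytsuwusvovva is wrong: it has the affixes in the wrong order.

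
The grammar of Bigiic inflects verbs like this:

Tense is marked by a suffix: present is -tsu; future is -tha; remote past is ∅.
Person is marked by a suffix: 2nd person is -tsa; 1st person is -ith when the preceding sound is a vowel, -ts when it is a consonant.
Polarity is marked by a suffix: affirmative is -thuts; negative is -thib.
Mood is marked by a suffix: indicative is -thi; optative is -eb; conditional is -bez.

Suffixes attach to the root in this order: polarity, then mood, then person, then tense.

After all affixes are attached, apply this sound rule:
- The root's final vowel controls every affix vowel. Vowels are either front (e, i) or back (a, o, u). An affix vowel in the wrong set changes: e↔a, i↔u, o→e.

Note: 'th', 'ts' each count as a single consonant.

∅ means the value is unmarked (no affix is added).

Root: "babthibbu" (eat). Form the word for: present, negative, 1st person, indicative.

Attach polarity negative -thib → babthibbuthib.
Attach mood indicative -thi → babthibbuthibthi.
Attach person 1st person -ith (after vowel 'i') → babthibbuthibthiith.
Attach tense present -tsu → babthibbuthibthiithtsu.
Apply vowel harmony: babthibbuthibthiithtsu → babthibbuthubthuuthtsu.

babthibbuthubthuuthtsu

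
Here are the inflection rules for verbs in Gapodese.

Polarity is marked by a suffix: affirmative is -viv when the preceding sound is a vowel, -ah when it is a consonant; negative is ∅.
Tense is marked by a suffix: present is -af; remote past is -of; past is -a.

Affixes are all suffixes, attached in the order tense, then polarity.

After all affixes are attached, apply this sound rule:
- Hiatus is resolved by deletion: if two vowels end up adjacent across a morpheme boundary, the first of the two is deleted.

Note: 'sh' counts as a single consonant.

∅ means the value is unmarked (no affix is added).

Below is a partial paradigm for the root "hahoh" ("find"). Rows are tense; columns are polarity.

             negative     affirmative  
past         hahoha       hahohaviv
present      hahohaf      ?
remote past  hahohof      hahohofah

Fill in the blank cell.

Attach tense present -af → hahohaf.
Attach polarity affirmative -ah (after consonant 'f') → hahohafah.
Vowel deletion: no change.

hahohafah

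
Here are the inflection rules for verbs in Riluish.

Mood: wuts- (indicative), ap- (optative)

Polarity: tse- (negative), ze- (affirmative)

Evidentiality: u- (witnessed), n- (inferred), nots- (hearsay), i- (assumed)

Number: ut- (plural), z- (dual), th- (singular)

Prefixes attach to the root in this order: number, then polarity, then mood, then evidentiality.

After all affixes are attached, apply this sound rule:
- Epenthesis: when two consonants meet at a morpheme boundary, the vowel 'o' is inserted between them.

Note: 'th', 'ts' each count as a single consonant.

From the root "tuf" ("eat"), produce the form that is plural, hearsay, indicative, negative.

Attach number plural ut- → uttuf.
Attach polarity negative tse- → tseuttuf.
Attach mood indicative wuts- → wutstseuttuf.
Attach evidentiality hearsay nots- → notswutstseuttuf.
Apply epenthesis: notswutstseuttuf → notsowutsotseutotuf.

notsowutsotseutotuf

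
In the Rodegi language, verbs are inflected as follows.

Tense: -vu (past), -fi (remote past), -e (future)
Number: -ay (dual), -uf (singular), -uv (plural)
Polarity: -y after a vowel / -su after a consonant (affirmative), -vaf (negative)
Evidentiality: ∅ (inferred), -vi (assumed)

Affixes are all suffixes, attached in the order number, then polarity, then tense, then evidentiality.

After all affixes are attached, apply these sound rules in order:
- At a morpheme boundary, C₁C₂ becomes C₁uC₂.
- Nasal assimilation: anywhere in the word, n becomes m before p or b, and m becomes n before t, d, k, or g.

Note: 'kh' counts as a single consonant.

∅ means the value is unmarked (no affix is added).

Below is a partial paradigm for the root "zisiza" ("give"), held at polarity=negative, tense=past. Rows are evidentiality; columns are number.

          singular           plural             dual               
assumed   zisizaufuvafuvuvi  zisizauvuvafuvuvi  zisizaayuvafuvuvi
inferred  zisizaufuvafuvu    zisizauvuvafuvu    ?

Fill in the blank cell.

Attach number dual -ay → zisizaay.
Attach polarity negative -vaf → zisizaayvaf.
Attach tense past -vu → zisizaayvafvu.
evidentiality = inferred: zero marking, form stays zisizaayvafvu.
Apply epenthesis: zisizaayvafvu → zisizaayuvafuvu.
Nasal assimilation: no change.

zisizaayuvafuvu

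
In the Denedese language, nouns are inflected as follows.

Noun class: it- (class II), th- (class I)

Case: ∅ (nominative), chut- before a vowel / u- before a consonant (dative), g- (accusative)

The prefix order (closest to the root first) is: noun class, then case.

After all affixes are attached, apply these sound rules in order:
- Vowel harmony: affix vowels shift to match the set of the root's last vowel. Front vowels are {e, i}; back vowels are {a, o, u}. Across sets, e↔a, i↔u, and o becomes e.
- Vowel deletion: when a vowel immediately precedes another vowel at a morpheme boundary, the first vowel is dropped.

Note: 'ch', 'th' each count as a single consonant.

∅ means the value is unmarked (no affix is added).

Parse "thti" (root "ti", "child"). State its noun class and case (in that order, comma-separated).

Segment: th-ti.
noun class: th- → class I.
case: ∅ → nominative.

class I, nominative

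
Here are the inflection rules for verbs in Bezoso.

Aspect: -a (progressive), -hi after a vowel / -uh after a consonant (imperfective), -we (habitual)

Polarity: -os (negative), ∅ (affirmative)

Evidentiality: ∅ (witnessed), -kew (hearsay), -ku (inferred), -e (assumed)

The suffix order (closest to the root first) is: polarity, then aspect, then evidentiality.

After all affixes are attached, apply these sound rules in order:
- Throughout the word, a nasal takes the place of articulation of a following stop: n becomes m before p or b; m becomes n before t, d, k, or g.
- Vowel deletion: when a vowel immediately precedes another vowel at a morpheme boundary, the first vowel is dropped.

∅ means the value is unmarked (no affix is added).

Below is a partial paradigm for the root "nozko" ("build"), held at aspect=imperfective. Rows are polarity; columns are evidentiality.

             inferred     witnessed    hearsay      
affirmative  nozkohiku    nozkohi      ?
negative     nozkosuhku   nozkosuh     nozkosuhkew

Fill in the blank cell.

polarity = affirmative: zero marking, form stays nozko.
Attach aspect imperfective -hi (after vowel 'o') → nozkohi.
Attach evidentiality hearsay -kew → nozkohikew.
Nasal assimilation: no change.
Vowel deletion: no change.

nozkohikew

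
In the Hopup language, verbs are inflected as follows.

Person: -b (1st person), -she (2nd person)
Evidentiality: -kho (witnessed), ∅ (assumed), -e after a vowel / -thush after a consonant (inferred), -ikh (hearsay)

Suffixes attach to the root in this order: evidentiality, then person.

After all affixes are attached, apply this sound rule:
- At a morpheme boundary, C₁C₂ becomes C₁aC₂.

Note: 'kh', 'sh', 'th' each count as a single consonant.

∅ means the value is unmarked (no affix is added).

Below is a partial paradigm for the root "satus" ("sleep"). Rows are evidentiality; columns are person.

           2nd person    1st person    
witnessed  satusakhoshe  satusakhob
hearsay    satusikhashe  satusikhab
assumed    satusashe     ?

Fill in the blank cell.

satusab

evidentiality = assumed: zero marking, form stays satus.
Attach person 1st person -b → satusb.
Apply epenthesis: satusb → satusab.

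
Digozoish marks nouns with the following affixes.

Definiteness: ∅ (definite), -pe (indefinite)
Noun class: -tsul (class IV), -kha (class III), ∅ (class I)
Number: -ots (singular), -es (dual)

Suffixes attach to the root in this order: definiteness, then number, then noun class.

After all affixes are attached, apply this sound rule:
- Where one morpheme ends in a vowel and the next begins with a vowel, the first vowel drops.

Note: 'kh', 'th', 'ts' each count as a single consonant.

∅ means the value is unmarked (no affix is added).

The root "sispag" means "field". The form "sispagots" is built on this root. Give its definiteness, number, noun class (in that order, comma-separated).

definite, singular, class I

Segment: sispag-ots.
definiteness: ∅ → definite.
number: -ots → singular.
noun class: ∅ → class I.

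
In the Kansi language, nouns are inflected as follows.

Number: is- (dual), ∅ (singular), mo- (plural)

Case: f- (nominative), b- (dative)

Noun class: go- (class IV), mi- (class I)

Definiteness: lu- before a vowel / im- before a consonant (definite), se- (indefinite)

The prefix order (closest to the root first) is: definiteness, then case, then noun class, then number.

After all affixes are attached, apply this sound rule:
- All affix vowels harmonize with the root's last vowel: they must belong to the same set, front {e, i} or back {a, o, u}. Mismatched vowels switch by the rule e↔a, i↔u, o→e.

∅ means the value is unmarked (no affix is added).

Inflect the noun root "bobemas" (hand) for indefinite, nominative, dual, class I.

Attach definiteness indefinite se- → sebobemas.
Attach case nominative f- → fsebobemas.
Attach noun class class I mi- → mifsebobemas.
Attach number dual is- → ismifsebobemas.
Apply vowel harmony: ismifsebobemas → usmufsabobemas.

usmufsabobemas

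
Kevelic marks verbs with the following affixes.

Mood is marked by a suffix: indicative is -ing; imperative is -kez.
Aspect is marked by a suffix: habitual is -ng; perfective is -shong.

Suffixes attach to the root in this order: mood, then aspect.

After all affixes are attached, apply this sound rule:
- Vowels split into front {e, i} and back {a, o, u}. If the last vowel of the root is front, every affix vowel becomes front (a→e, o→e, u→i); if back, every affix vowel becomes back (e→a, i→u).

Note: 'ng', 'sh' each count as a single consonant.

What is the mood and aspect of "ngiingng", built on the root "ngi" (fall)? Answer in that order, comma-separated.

Segment: ngi-ing-ng.
mood: -ing → indicative.
aspect: -ng → habitual.

indicative, habitual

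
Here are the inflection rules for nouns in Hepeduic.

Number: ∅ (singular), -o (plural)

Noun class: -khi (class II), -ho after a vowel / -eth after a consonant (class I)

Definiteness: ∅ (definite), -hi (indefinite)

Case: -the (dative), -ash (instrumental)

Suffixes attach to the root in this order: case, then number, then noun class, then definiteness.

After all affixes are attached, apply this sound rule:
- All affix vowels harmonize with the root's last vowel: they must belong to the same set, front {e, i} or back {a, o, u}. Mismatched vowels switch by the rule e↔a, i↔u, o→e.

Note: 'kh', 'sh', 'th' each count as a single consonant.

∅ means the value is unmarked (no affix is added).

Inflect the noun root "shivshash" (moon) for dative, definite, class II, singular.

Attach case dative -the → shivshashthe.
number = singular: zero marking, form stays shivshashthe.
Attach noun class class II -khi → shivshashthekhi.
definiteness = definite: zero marking, form stays shivshashthekhi.
Apply vowel harmony: shivshashthekhi → shivshashthakhu.

shivshashthakhu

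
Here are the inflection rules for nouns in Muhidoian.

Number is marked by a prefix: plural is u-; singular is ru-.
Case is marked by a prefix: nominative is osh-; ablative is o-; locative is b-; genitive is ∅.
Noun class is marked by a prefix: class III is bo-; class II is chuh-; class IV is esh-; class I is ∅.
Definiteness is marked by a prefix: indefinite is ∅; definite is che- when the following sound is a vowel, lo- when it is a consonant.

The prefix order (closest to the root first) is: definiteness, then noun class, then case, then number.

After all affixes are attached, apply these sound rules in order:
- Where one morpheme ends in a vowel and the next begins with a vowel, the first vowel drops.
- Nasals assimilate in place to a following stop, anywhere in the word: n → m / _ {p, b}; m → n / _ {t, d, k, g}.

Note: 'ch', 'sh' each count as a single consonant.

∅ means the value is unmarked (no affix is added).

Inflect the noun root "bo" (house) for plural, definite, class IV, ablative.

eshlobo

Attach definiteness definite lo- (before consonant 'b') → lobo.
Attach noun class class IV esh- → eshlobo.
Attach case ablative o- → oeshlobo.
Attach number plural u- → uoeshlobo.
Apply vowel deletion: uoeshlobo → eshlobo.
Nasal assimilation: no change.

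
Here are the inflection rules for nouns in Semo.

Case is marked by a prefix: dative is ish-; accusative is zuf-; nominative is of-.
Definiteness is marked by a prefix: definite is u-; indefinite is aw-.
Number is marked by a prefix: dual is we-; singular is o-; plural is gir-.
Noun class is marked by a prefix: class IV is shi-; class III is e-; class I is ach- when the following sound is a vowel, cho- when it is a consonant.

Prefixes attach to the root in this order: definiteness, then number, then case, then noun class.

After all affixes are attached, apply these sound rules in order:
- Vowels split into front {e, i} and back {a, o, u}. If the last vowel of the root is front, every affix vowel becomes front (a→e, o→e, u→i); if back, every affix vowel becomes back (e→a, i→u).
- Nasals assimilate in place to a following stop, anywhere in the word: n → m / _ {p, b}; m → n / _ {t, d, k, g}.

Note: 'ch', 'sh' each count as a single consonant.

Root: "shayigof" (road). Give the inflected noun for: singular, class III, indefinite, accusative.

azufoawshayigof

Attach definiteness indefinite aw- → awshayigof.
Attach number singular o- → oawshayigof.
Attach case accusative zuf- → zufoawshayigof.
Attach noun class class III e- → ezufoawshayigof.
Apply vowel harmony: ezufoawshayigof → azufoawshayigof.
Nasal assimilation: no change.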